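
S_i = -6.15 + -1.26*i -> [-6.15, -7.41, -8.67, -9.93, -11.19]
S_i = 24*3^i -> [24, 72, 216, 648, 1944]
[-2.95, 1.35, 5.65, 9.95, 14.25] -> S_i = -2.95 + 4.30*i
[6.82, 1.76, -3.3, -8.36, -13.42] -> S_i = 6.82 + -5.06*i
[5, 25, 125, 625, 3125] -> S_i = 5*5^i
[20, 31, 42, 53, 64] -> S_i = 20 + 11*i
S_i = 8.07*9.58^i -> [8.07, 77.31, 740.64, 7095.29, 67972.86]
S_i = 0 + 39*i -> [0, 39, 78, 117, 156]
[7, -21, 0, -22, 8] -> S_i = Random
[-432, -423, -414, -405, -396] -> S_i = -432 + 9*i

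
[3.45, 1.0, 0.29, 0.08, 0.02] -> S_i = 3.45*0.29^i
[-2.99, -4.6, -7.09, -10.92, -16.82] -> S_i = -2.99*1.54^i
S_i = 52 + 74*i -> [52, 126, 200, 274, 348]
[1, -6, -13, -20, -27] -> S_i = 1 + -7*i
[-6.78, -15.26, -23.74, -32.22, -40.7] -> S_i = -6.78 + -8.48*i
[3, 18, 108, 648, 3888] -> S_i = 3*6^i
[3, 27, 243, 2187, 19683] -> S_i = 3*9^i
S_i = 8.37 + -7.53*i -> [8.37, 0.84, -6.69, -14.22, -21.75]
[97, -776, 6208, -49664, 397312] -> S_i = 97*-8^i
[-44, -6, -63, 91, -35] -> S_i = Random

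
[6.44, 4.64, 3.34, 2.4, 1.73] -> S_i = 6.44*0.72^i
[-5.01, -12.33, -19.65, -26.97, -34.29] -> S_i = -5.01 + -7.32*i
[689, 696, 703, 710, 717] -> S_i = 689 + 7*i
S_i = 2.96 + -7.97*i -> [2.96, -5.01, -12.98, -20.95, -28.92]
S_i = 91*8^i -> [91, 728, 5824, 46592, 372736]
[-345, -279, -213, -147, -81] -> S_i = -345 + 66*i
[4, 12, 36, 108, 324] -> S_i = 4*3^i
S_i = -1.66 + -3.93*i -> [-1.66, -5.59, -9.52, -13.45, -17.38]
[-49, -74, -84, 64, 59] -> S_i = Random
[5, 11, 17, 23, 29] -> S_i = 5 + 6*i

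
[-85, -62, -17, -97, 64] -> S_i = Random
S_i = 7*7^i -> [7, 49, 343, 2401, 16807]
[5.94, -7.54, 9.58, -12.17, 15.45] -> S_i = 5.94*(-1.27)^i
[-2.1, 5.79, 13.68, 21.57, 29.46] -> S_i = -2.10 + 7.89*i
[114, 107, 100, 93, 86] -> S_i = 114 + -7*i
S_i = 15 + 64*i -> [15, 79, 143, 207, 271]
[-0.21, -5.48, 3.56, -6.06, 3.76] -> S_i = Random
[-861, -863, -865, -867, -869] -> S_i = -861 + -2*i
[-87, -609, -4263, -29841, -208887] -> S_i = -87*7^i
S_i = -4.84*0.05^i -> [-4.84, -0.24, -0.01, -0.0, -0.0]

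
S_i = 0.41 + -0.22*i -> [0.41, 0.19, -0.03, -0.25, -0.47]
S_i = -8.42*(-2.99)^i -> [-8.42, 25.18, -75.28, 225.07, -672.97]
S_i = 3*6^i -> [3, 18, 108, 648, 3888]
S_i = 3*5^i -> [3, 15, 75, 375, 1875]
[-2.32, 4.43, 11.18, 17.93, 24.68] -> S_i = -2.32 + 6.75*i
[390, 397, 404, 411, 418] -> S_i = 390 + 7*i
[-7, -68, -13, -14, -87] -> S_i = Random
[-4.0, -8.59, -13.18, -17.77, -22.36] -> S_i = -4.00 + -4.59*i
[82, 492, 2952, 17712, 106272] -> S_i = 82*6^i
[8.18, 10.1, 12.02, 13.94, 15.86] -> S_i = 8.18 + 1.92*i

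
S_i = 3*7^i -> [3, 21, 147, 1029, 7203]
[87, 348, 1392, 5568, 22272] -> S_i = 87*4^i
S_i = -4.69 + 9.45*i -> [-4.69, 4.76, 14.21, 23.66, 33.11]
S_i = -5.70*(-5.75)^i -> [-5.7, 32.78, -188.46, 1083.62, -6230.83]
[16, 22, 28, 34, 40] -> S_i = 16 + 6*i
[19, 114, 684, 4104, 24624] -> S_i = 19*6^i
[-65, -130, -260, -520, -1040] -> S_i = -65*2^i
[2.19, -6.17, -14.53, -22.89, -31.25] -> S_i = 2.19 + -8.36*i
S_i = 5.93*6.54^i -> [5.93, 38.78, 253.64, 1658.78, 10848.4]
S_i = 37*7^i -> [37, 259, 1813, 12691, 88837]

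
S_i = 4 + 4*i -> [4, 8, 12, 16, 20]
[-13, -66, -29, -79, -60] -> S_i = Random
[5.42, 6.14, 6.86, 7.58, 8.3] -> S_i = 5.42 + 0.72*i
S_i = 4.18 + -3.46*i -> [4.18, 0.72, -2.74, -6.2, -9.66]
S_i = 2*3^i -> [2, 6, 18, 54, 162]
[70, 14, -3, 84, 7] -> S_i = Random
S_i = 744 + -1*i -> [744, 743, 742, 741, 740]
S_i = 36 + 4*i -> [36, 40, 44, 48, 52]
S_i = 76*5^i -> [76, 380, 1900, 9500, 47500]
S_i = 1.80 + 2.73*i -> [1.8, 4.53, 7.26, 9.99, 12.72]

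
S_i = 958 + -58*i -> [958, 900, 842, 784, 726]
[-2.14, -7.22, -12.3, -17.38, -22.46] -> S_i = -2.14 + -5.08*i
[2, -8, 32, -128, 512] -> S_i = 2*-4^i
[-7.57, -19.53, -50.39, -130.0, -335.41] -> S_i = -7.57*2.58^i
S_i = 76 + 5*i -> [76, 81, 86, 91, 96]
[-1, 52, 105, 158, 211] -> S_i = -1 + 53*i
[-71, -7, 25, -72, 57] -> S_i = Random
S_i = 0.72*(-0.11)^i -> [0.72, -0.08, 0.01, -0.0, 0.0]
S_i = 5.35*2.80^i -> [5.35, 14.98, 41.94, 117.44, 328.84]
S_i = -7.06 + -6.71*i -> [-7.06, -13.77, -20.48, -27.19, -33.9]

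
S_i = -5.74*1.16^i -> [-5.74, -6.66, -7.72, -8.96, -10.39]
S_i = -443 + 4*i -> [-443, -439, -435, -431, -427]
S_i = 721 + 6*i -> [721, 727, 733, 739, 745]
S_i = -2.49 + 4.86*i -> [-2.49, 2.37, 7.23, 12.09, 16.95]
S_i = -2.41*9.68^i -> [-2.41, -23.33, -225.82, -2185.96, -21160.14]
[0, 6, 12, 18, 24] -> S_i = 0 + 6*i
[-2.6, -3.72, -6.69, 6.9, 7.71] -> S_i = Random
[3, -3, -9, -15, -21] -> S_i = 3 + -6*i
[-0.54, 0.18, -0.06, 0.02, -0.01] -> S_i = -0.54*(-0.33)^i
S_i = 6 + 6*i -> [6, 12, 18, 24, 30]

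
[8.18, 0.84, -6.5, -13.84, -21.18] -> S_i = 8.18 + -7.34*i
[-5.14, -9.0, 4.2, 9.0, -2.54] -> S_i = Random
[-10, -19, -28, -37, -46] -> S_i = -10 + -9*i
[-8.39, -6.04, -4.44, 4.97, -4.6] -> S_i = Random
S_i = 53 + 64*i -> [53, 117, 181, 245, 309]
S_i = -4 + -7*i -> [-4, -11, -18, -25, -32]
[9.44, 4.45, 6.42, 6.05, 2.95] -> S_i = Random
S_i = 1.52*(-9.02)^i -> [1.52, -13.71, 123.67, -1115.48, 10061.66]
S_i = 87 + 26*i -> [87, 113, 139, 165, 191]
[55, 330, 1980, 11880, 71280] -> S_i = 55*6^i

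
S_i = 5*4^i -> [5, 20, 80, 320, 1280]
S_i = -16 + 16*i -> [-16, 0, 16, 32, 48]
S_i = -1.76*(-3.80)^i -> [-1.76, 6.69, -25.41, 96.57, -366.98]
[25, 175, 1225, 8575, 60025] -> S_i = 25*7^i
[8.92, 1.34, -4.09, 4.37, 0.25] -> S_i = Random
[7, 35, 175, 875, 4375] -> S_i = 7*5^i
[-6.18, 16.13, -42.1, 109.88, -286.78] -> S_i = -6.18*(-2.61)^i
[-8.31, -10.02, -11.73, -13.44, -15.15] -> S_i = -8.31 + -1.71*i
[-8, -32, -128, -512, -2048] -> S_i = -8*4^i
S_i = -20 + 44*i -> [-20, 24, 68, 112, 156]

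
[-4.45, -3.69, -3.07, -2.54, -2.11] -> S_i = -4.45*0.83^i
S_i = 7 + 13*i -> [7, 20, 33, 46, 59]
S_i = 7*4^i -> [7, 28, 112, 448, 1792]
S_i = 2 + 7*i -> [2, 9, 16, 23, 30]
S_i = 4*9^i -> [4, 36, 324, 2916, 26244]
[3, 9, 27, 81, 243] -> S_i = 3*3^i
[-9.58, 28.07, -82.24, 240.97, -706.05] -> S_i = -9.58*(-2.93)^i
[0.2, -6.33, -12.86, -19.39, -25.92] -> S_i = 0.20 + -6.53*i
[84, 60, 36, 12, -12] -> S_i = 84 + -24*i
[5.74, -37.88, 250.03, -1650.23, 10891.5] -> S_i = 5.74*(-6.60)^i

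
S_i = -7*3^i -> [-7, -21, -63, -189, -567]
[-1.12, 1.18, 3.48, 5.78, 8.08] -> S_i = -1.12 + 2.30*i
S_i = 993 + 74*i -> [993, 1067, 1141, 1215, 1289]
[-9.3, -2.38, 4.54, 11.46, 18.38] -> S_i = -9.30 + 6.92*i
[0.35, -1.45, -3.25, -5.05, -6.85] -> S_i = 0.35 + -1.80*i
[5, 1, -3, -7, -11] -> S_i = 5 + -4*i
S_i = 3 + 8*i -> [3, 11, 19, 27, 35]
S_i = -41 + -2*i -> [-41, -43, -45, -47, -49]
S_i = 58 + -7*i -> [58, 51, 44, 37, 30]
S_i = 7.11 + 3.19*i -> [7.11, 10.3, 13.49, 16.68, 19.87]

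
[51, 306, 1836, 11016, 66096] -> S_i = 51*6^i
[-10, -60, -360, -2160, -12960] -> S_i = -10*6^i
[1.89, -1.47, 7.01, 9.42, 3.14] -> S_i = Random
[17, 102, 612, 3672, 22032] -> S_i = 17*6^i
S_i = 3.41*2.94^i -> [3.41, 10.03, 29.47, 86.66, 254.77]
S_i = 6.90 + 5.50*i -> [6.9, 12.4, 17.9, 23.4, 28.9]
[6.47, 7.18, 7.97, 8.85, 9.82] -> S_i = 6.47*1.11^i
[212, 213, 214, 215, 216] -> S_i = 212 + 1*i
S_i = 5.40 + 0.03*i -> [5.4, 5.43, 5.46, 5.49, 5.52]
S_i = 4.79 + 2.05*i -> [4.79, 6.84, 8.89, 10.94, 12.99]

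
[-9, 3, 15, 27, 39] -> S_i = -9 + 12*i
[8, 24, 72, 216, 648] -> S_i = 8*3^i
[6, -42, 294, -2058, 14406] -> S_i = 6*-7^i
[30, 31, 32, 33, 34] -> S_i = 30 + 1*i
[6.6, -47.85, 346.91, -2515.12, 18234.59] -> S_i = 6.60*(-7.25)^i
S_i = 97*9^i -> [97, 873, 7857, 70713, 636417]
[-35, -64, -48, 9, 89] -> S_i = Random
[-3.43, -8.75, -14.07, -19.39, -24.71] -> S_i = -3.43 + -5.32*i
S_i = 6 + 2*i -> [6, 8, 10, 12, 14]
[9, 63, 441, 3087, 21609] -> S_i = 9*7^i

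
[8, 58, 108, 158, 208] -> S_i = 8 + 50*i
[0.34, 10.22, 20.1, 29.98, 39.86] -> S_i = 0.34 + 9.88*i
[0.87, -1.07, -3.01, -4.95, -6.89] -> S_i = 0.87 + -1.94*i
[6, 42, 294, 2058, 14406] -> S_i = 6*7^i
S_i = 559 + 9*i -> [559, 568, 577, 586, 595]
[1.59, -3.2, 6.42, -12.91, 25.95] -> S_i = 1.59*(-2.01)^i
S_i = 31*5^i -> [31, 155, 775, 3875, 19375]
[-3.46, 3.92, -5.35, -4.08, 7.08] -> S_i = Random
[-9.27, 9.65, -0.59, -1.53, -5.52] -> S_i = Random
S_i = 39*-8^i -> [39, -312, 2496, -19968, 159744]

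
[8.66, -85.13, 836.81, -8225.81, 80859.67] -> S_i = 8.66*(-9.83)^i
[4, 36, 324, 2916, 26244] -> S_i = 4*9^i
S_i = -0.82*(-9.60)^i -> [-0.82, 7.87, -75.57, 725.48, -6964.64]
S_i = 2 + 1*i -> [2, 3, 4, 5, 6]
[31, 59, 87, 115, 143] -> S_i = 31 + 28*i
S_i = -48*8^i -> [-48, -384, -3072, -24576, -196608]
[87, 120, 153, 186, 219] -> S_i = 87 + 33*i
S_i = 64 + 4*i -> [64, 68, 72, 76, 80]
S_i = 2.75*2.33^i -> [2.75, 6.41, 14.93, 34.79, 81.05]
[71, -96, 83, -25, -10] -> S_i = Random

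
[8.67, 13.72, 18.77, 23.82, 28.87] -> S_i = 8.67 + 5.05*i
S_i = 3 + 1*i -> [3, 4, 5, 6, 7]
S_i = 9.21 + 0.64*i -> [9.21, 9.85, 10.49, 11.13, 11.77]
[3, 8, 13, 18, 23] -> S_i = 3 + 5*i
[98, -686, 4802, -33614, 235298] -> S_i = 98*-7^i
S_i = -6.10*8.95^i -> [-6.1, -54.59, -488.63, -4373.2, -39140.1]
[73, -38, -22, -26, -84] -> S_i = Random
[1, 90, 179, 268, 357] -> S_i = 1 + 89*i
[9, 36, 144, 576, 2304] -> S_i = 9*4^i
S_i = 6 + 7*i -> [6, 13, 20, 27, 34]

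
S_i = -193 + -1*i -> [-193, -194, -195, -196, -197]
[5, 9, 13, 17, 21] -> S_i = 5 + 4*i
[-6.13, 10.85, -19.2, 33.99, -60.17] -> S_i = -6.13*(-1.77)^i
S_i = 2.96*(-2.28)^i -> [2.96, -6.75, 15.39, -35.08, 79.99]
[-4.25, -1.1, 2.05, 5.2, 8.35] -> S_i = -4.25 + 3.15*i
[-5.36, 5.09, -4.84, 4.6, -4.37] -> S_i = -5.36*(-0.95)^i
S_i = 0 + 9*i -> [0, 9, 18, 27, 36]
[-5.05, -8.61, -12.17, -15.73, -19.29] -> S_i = -5.05 + -3.56*i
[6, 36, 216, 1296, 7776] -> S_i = 6*6^i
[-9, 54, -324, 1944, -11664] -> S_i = -9*-6^i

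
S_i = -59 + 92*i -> [-59, 33, 125, 217, 309]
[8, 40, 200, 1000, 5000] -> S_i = 8*5^i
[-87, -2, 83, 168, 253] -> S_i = -87 + 85*i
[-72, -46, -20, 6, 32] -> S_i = -72 + 26*i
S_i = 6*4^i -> [6, 24, 96, 384, 1536]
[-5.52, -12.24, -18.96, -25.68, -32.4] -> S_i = -5.52 + -6.72*i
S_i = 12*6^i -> [12, 72, 432, 2592, 15552]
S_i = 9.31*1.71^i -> [9.31, 15.92, 27.22, 46.55, 79.6]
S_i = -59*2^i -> [-59, -118, -236, -472, -944]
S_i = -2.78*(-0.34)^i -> [-2.78, 0.95, -0.32, 0.11, -0.04]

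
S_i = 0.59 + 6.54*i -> [0.59, 7.13, 13.67, 20.21, 26.75]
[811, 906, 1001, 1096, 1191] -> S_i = 811 + 95*i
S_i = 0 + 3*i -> [0, 3, 6, 9, 12]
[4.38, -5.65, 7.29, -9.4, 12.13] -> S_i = 4.38*(-1.29)^i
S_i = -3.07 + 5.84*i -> [-3.07, 2.77, 8.61, 14.45, 20.29]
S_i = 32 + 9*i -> [32, 41, 50, 59, 68]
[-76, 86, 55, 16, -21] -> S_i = Random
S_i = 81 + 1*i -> [81, 82, 83, 84, 85]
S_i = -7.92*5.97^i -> [-7.92, -47.28, -282.28, -1685.19, -10060.57]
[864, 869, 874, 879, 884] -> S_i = 864 + 5*i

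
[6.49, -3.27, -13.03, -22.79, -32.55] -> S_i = 6.49 + -9.76*i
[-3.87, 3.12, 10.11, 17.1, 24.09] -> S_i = -3.87 + 6.99*i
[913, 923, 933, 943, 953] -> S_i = 913 + 10*i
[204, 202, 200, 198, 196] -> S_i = 204 + -2*i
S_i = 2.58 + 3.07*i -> [2.58, 5.65, 8.72, 11.79, 14.86]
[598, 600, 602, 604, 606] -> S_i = 598 + 2*i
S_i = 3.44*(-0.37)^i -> [3.44, -1.27, 0.47, -0.17, 0.06]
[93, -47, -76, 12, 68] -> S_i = Random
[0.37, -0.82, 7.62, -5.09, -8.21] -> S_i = Random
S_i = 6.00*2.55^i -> [6.0, 15.3, 39.02, 99.49, 253.7]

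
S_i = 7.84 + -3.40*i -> [7.84, 4.44, 1.04, -2.36, -5.76]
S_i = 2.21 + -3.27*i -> [2.21, -1.06, -4.33, -7.6, -10.87]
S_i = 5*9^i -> [5, 45, 405, 3645, 32805]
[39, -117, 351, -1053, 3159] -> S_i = 39*-3^i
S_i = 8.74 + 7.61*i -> [8.74, 16.35, 23.96, 31.57, 39.18]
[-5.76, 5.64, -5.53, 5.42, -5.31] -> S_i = -5.76*(-0.98)^i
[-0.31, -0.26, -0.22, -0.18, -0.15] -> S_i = -0.31*0.84^i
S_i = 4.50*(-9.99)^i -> [4.5, -44.96, 449.1, -4486.51, 44820.27]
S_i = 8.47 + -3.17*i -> [8.47, 5.3, 2.13, -1.04, -4.21]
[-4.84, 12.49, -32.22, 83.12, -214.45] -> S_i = -4.84*(-2.58)^i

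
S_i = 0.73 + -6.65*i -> [0.73, -5.92, -12.57, -19.22, -25.87]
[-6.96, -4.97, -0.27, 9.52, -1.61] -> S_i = Random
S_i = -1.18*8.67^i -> [-1.18, -10.23, -88.7, -769.02, -6667.43]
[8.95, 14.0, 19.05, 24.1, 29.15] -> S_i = 8.95 + 5.05*i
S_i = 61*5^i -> [61, 305, 1525, 7625, 38125]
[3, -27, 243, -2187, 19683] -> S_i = 3*-9^i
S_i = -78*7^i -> [-78, -546, -3822, -26754, -187278]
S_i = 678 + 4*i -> [678, 682, 686, 690, 694]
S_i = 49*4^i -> [49, 196, 784, 3136, 12544]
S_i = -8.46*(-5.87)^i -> [-8.46, 49.66, -291.51, 1711.14, -10044.37]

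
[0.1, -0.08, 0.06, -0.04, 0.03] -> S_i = 0.10*(-0.76)^i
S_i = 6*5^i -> [6, 30, 150, 750, 3750]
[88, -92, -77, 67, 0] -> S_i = Random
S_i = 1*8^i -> [1, 8, 64, 512, 4096]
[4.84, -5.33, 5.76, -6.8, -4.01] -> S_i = Random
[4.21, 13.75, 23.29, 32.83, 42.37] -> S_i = 4.21 + 9.54*i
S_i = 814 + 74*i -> [814, 888, 962, 1036, 1110]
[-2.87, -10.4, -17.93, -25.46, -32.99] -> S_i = -2.87 + -7.53*i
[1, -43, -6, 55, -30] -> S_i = Random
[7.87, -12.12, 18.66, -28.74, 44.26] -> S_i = 7.87*(-1.54)^i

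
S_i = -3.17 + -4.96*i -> [-3.17, -8.13, -13.09, -18.05, -23.01]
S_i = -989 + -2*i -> [-989, -991, -993, -995, -997]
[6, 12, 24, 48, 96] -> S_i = 6*2^i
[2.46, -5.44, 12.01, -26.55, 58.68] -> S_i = 2.46*(-2.21)^i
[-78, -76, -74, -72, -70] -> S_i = -78 + 2*i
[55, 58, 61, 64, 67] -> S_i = 55 + 3*i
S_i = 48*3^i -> [48, 144, 432, 1296, 3888]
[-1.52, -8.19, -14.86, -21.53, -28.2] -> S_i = -1.52 + -6.67*i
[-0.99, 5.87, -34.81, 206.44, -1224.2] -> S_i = -0.99*(-5.93)^i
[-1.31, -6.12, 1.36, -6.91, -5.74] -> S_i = Random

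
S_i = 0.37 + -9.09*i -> [0.37, -8.72, -17.81, -26.9, -35.99]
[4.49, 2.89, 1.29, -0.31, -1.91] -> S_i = 4.49 + -1.60*i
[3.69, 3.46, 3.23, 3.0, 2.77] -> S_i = 3.69 + -0.23*i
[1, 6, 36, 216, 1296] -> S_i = 1*6^i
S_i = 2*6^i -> [2, 12, 72, 432, 2592]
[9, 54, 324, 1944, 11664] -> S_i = 9*6^i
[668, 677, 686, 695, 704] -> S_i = 668 + 9*i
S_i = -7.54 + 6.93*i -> [-7.54, -0.61, 6.32, 13.25, 20.18]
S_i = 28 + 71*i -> [28, 99, 170, 241, 312]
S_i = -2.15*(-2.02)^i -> [-2.15, 4.34, -8.77, 17.72, -35.8]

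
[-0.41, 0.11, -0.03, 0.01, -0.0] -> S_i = -0.41*(-0.27)^i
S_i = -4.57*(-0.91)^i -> [-4.57, 4.16, -3.78, 3.44, -3.13]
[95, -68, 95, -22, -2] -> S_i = Random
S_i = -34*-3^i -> [-34, 102, -306, 918, -2754]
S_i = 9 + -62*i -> [9, -53, -115, -177, -239]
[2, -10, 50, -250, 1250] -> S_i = 2*-5^i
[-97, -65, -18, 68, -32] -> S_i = Random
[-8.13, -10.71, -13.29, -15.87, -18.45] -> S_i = -8.13 + -2.58*i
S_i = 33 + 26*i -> [33, 59, 85, 111, 137]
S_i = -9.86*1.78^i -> [-9.86, -17.55, -31.24, -55.61, -98.98]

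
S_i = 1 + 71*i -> [1, 72, 143, 214, 285]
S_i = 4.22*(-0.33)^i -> [4.22, -1.39, 0.46, -0.15, 0.05]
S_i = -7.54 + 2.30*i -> [-7.54, -5.24, -2.94, -0.64, 1.66]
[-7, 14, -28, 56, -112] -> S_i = -7*-2^i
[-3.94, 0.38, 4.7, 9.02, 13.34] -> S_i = -3.94 + 4.32*i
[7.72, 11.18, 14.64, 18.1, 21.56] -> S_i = 7.72 + 3.46*i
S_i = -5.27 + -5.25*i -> [-5.27, -10.52, -15.77, -21.02, -26.27]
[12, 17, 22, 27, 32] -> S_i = 12 + 5*i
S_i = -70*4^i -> [-70, -280, -1120, -4480, -17920]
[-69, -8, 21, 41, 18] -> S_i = Random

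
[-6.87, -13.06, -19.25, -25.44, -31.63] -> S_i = -6.87 + -6.19*i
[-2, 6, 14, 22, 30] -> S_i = -2 + 8*i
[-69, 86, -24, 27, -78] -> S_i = Random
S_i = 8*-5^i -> [8, -40, 200, -1000, 5000]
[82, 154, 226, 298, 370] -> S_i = 82 + 72*i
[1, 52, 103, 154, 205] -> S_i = 1 + 51*i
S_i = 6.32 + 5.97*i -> [6.32, 12.29, 18.26, 24.23, 30.2]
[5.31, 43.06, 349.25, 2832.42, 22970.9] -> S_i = 5.31*8.11^i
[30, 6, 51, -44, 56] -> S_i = Random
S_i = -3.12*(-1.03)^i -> [-3.12, 3.21, -3.31, 3.41, -3.51]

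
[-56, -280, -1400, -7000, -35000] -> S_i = -56*5^i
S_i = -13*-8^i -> [-13, 104, -832, 6656, -53248]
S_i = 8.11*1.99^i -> [8.11, 16.14, 32.12, 63.91, 127.18]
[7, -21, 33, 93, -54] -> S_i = Random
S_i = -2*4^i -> [-2, -8, -32, -128, -512]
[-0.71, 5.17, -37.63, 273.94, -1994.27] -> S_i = -0.71*(-7.28)^i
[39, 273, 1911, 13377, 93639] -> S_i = 39*7^i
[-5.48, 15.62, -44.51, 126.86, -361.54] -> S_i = -5.48*(-2.85)^i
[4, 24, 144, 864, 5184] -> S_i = 4*6^i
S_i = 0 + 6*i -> [0, 6, 12, 18, 24]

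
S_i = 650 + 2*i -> [650, 652, 654, 656, 658]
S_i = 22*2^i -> [22, 44, 88, 176, 352]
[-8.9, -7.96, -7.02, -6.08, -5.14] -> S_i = -8.90 + 0.94*i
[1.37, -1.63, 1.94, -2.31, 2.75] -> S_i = 1.37*(-1.19)^i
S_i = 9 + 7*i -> [9, 16, 23, 30, 37]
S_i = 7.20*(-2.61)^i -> [7.2, -18.79, 49.05, -128.01, 334.11]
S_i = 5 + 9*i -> [5, 14, 23, 32, 41]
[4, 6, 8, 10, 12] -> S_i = 4 + 2*i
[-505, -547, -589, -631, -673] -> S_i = -505 + -42*i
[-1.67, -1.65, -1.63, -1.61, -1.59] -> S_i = -1.67 + 0.02*i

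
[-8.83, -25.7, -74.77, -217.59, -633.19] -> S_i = -8.83*2.91^i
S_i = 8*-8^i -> [8, -64, 512, -4096, 32768]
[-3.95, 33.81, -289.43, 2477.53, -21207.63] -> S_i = -3.95*(-8.56)^i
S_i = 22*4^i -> [22, 88, 352, 1408, 5632]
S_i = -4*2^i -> [-4, -8, -16, -32, -64]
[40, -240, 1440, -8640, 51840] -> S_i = 40*-6^i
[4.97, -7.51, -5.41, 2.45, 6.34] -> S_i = Random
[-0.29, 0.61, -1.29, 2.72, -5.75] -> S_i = -0.29*(-2.11)^i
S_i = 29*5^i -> [29, 145, 725, 3625, 18125]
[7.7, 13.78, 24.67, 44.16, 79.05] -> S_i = 7.70*1.79^i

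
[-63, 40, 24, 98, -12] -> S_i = Random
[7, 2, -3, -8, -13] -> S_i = 7 + -5*i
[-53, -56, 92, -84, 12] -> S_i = Random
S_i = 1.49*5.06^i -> [1.49, 7.54, 38.15, 193.04, 976.76]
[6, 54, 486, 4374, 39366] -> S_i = 6*9^i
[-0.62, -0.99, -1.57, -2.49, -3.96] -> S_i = -0.62*1.59^i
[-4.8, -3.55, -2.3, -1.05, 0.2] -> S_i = -4.80 + 1.25*i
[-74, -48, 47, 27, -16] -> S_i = Random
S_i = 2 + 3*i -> [2, 5, 8, 11, 14]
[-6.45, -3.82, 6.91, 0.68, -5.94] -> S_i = Random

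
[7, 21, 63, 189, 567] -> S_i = 7*3^i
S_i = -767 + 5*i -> [-767, -762, -757, -752, -747]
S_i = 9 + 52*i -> [9, 61, 113, 165, 217]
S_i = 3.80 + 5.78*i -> [3.8, 9.58, 15.36, 21.14, 26.92]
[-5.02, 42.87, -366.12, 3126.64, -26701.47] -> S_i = -5.02*(-8.54)^i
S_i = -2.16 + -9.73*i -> [-2.16, -11.89, -21.62, -31.35, -41.08]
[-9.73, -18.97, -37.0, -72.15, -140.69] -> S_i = -9.73*1.95^i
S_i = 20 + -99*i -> [20, -79, -178, -277, -376]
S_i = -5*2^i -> [-5, -10, -20, -40, -80]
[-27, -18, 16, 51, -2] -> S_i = Random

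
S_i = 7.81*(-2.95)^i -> [7.81, -23.04, 67.97, -200.5, 591.48]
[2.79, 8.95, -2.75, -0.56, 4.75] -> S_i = Random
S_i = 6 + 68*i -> [6, 74, 142, 210, 278]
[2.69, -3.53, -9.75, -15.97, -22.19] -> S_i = 2.69 + -6.22*i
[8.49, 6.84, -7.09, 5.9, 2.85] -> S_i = Random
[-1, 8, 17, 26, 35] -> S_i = -1 + 9*i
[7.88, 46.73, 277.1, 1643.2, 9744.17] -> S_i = 7.88*5.93^i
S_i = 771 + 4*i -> [771, 775, 779, 783, 787]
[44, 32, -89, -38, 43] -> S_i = Random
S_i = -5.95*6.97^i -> [-5.95, -41.47, -289.06, -2014.72, -14042.62]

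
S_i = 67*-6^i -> [67, -402, 2412, -14472, 86832]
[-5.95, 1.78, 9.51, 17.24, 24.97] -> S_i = -5.95 + 7.73*i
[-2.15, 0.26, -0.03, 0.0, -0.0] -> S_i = -2.15*(-0.12)^i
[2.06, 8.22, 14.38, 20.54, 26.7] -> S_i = 2.06 + 6.16*i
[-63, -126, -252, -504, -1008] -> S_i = -63*2^i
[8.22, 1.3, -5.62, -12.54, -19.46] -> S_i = 8.22 + -6.92*i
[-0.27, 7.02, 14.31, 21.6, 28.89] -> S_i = -0.27 + 7.29*i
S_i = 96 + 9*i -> [96, 105, 114, 123, 132]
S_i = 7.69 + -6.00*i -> [7.69, 1.69, -4.31, -10.31, -16.31]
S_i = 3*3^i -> [3, 9, 27, 81, 243]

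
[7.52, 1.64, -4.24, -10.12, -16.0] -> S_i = 7.52 + -5.88*i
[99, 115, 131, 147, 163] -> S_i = 99 + 16*i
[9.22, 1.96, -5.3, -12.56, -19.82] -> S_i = 9.22 + -7.26*i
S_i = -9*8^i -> [-9, -72, -576, -4608, -36864]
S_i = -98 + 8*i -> [-98, -90, -82, -74, -66]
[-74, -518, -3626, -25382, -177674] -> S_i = -74*7^i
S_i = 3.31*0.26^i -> [3.31, 0.86, 0.22, 0.06, 0.02]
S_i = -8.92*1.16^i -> [-8.92, -10.35, -12.0, -13.92, -16.15]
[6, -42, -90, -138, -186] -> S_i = 6 + -48*i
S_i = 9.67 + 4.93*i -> [9.67, 14.6, 19.53, 24.46, 29.39]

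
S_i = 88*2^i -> [88, 176, 352, 704, 1408]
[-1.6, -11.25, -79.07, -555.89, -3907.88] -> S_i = -1.60*7.03^i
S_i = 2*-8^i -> [2, -16, 128, -1024, 8192]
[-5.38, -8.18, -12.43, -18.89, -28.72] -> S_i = -5.38*1.52^i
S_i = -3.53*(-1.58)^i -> [-3.53, 5.58, -8.81, 13.92, -22.0]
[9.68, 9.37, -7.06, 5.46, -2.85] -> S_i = Random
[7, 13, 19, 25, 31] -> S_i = 7 + 6*i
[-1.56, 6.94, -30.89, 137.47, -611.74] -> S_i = -1.56*(-4.45)^i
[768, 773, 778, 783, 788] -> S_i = 768 + 5*i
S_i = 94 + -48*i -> [94, 46, -2, -50, -98]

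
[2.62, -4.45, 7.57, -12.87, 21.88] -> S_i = 2.62*(-1.70)^i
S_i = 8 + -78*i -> [8, -70, -148, -226, -304]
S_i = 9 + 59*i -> [9, 68, 127, 186, 245]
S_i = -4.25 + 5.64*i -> [-4.25, 1.39, 7.03, 12.67, 18.31]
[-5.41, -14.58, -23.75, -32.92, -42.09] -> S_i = -5.41 + -9.17*i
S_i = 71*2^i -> [71, 142, 284, 568, 1136]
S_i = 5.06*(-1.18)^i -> [5.06, -5.97, 7.05, -8.31, 9.81]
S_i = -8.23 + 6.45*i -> [-8.23, -1.78, 4.67, 11.12, 17.57]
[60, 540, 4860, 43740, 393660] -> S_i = 60*9^i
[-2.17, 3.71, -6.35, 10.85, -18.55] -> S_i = -2.17*(-1.71)^i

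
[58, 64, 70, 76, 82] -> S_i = 58 + 6*i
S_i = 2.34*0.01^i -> [2.34, 0.02, 0.0, 0.0, 0.0]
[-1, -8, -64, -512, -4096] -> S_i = -1*8^i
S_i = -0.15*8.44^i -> [-0.15, -1.27, -10.69, -90.18, -761.13]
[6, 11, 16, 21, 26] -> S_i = 6 + 5*i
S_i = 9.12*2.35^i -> [9.12, 21.43, 50.37, 118.36, 278.14]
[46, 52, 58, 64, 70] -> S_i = 46 + 6*i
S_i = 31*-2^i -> [31, -62, 124, -248, 496]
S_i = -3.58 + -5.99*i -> [-3.58, -9.57, -15.56, -21.55, -27.54]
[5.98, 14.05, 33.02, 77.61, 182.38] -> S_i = 5.98*2.35^i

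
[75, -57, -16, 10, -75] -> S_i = Random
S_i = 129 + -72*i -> [129, 57, -15, -87, -159]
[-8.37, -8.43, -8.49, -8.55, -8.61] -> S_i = -8.37 + -0.06*i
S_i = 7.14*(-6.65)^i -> [7.14, -47.48, 315.75, -2099.73, 13963.19]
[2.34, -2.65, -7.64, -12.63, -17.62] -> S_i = 2.34 + -4.99*i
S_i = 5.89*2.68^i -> [5.89, 15.79, 42.3, 113.38, 303.85]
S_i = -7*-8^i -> [-7, 56, -448, 3584, -28672]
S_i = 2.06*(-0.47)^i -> [2.06, -0.97, 0.46, -0.21, 0.1]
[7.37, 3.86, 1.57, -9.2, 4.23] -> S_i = Random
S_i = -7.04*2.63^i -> [-7.04, -18.52, -48.69, -128.07, -336.82]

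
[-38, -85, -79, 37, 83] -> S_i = Random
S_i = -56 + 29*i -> [-56, -27, 2, 31, 60]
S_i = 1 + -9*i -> [1, -8, -17, -26, -35]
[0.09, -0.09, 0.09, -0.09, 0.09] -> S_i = 0.09*(-1.01)^i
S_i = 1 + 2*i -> [1, 3, 5, 7, 9]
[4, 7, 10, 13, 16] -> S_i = 4 + 3*i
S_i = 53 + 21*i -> [53, 74, 95, 116, 137]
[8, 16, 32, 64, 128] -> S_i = 8*2^i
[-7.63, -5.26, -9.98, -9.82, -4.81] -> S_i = Random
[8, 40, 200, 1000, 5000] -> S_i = 8*5^i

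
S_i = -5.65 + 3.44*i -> [-5.65, -2.21, 1.23, 4.67, 8.11]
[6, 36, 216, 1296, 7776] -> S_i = 6*6^i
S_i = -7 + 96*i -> [-7, 89, 185, 281, 377]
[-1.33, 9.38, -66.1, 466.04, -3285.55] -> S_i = -1.33*(-7.05)^i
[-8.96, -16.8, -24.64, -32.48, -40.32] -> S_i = -8.96 + -7.84*i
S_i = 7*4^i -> [7, 28, 112, 448, 1792]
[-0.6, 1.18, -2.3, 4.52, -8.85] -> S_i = -0.60*(-1.96)^i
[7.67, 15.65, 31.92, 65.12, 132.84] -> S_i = 7.67*2.04^i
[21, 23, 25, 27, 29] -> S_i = 21 + 2*i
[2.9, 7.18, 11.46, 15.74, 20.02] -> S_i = 2.90 + 4.28*i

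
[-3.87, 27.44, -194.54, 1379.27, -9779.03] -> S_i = -3.87*(-7.09)^i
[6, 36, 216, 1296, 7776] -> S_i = 6*6^i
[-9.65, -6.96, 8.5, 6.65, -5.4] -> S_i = Random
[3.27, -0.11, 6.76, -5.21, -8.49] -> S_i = Random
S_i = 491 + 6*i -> [491, 497, 503, 509, 515]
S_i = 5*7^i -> [5, 35, 245, 1715, 12005]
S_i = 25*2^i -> [25, 50, 100, 200, 400]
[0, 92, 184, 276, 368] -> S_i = 0 + 92*i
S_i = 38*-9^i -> [38, -342, 3078, -27702, 249318]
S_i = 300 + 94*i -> [300, 394, 488, 582, 676]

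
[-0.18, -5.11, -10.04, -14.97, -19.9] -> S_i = -0.18 + -4.93*i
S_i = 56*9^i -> [56, 504, 4536, 40824, 367416]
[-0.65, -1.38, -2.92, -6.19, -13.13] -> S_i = -0.65*2.12^i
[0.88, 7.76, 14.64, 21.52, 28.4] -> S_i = 0.88 + 6.88*i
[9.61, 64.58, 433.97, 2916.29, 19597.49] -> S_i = 9.61*6.72^i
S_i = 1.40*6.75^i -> [1.4, 9.45, 63.79, 430.57, 2906.32]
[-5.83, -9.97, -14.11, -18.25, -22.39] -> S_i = -5.83 + -4.14*i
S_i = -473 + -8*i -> [-473, -481, -489, -497, -505]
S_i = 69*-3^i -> [69, -207, 621, -1863, 5589]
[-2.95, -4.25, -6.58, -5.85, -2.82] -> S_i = Random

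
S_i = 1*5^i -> [1, 5, 25, 125, 625]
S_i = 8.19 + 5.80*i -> [8.19, 13.99, 19.79, 25.59, 31.39]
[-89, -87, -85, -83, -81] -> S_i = -89 + 2*i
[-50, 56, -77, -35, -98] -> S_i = Random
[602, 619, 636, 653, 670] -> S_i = 602 + 17*i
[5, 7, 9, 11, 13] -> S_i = 5 + 2*i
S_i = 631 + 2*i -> [631, 633, 635, 637, 639]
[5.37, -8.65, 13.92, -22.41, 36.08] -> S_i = 5.37*(-1.61)^i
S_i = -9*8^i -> [-9, -72, -576, -4608, -36864]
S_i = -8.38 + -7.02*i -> [-8.38, -15.4, -22.42, -29.44, -36.46]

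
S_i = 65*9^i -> [65, 585, 5265, 47385, 426465]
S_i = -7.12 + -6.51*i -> [-7.12, -13.63, -20.14, -26.65, -33.16]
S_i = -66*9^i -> [-66, -594, -5346, -48114, -433026]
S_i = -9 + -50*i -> [-9, -59, -109, -159, -209]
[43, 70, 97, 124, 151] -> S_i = 43 + 27*i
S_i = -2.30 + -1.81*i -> [-2.3, -4.11, -5.92, -7.73, -9.54]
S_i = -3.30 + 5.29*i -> [-3.3, 1.99, 7.28, 12.57, 17.86]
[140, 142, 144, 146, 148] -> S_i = 140 + 2*i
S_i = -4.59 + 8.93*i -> [-4.59, 4.34, 13.27, 22.2, 31.13]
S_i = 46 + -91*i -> [46, -45, -136, -227, -318]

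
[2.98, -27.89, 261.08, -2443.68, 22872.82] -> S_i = 2.98*(-9.36)^i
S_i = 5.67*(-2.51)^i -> [5.67, -14.23, 35.72, -89.66, 225.05]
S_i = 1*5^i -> [1, 5, 25, 125, 625]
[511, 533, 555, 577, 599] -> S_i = 511 + 22*i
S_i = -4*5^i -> [-4, -20, -100, -500, -2500]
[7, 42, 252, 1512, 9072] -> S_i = 7*6^i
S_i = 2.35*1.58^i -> [2.35, 3.71, 5.87, 9.27, 14.65]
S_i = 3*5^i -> [3, 15, 75, 375, 1875]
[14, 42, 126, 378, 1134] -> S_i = 14*3^i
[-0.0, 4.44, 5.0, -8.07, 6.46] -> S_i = Random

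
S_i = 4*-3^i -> [4, -12, 36, -108, 324]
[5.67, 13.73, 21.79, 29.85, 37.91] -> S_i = 5.67 + 8.06*i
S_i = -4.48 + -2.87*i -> [-4.48, -7.35, -10.22, -13.09, -15.96]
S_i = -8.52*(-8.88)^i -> [-8.52, 75.66, -671.84, 5965.93, -52977.5]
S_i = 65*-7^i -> [65, -455, 3185, -22295, 156065]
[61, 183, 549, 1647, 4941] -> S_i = 61*3^i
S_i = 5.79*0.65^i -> [5.79, 3.76, 2.45, 1.59, 1.03]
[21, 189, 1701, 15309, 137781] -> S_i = 21*9^i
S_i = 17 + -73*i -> [17, -56, -129, -202, -275]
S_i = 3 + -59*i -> [3, -56, -115, -174, -233]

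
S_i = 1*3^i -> [1, 3, 9, 27, 81]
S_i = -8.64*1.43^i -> [-8.64, -12.36, -17.67, -25.27, -36.13]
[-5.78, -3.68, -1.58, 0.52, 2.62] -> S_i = -5.78 + 2.10*i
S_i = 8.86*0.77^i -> [8.86, 6.82, 5.25, 4.04, 3.11]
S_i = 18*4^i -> [18, 72, 288, 1152, 4608]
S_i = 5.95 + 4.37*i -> [5.95, 10.32, 14.69, 19.06, 23.43]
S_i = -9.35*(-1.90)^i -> [-9.35, 17.76, -33.75, 64.13, -121.85]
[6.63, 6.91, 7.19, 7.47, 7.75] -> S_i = 6.63 + 0.28*i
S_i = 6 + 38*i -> [6, 44, 82, 120, 158]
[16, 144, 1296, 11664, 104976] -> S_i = 16*9^i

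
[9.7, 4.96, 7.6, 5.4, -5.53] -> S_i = Random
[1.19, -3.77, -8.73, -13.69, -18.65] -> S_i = 1.19 + -4.96*i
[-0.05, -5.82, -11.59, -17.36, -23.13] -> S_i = -0.05 + -5.77*i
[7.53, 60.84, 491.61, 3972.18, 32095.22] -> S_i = 7.53*8.08^i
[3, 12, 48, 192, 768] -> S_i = 3*4^i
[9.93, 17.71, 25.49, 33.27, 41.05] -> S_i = 9.93 + 7.78*i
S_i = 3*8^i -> [3, 24, 192, 1536, 12288]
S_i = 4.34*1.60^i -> [4.34, 6.94, 11.11, 17.78, 28.44]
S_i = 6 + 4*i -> [6, 10, 14, 18, 22]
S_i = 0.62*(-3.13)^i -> [0.62, -1.94, 6.07, -19.01, 59.51]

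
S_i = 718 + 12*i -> [718, 730, 742, 754, 766]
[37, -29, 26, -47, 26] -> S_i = Random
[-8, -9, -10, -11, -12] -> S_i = -8 + -1*i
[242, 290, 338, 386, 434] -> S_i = 242 + 48*i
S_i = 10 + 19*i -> [10, 29, 48, 67, 86]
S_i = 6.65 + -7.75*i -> [6.65, -1.1, -8.85, -16.6, -24.35]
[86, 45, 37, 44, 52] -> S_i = Random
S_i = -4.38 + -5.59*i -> [-4.38, -9.97, -15.56, -21.15, -26.74]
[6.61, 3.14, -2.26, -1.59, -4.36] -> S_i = Random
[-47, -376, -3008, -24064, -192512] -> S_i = -47*8^i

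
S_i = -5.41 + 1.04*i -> [-5.41, -4.37, -3.33, -2.29, -1.25]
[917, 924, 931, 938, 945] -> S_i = 917 + 7*i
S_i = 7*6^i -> [7, 42, 252, 1512, 9072]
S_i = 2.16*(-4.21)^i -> [2.16, -9.09, 38.28, -161.18, 678.55]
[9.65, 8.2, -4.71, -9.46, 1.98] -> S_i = Random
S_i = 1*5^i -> [1, 5, 25, 125, 625]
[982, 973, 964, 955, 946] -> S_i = 982 + -9*i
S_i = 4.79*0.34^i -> [4.79, 1.63, 0.55, 0.19, 0.06]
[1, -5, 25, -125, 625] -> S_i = 1*-5^i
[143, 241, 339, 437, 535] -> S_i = 143 + 98*i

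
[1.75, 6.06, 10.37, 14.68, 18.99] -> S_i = 1.75 + 4.31*i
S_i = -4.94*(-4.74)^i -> [-4.94, 23.42, -110.99, 526.09, -2493.68]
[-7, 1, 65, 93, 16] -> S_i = Random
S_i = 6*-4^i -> [6, -24, 96, -384, 1536]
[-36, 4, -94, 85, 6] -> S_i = Random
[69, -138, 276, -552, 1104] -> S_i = 69*-2^i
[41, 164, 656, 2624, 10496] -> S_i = 41*4^i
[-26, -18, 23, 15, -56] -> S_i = Random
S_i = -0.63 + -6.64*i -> [-0.63, -7.27, -13.91, -20.55, -27.19]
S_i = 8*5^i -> [8, 40, 200, 1000, 5000]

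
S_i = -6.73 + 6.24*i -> [-6.73, -0.49, 5.75, 11.99, 18.23]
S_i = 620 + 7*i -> [620, 627, 634, 641, 648]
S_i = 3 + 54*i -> [3, 57, 111, 165, 219]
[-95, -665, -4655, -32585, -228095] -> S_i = -95*7^i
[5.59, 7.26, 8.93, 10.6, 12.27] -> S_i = 5.59 + 1.67*i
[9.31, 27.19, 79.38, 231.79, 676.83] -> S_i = 9.31*2.92^i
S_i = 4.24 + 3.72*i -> [4.24, 7.96, 11.68, 15.4, 19.12]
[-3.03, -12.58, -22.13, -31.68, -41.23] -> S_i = -3.03 + -9.55*i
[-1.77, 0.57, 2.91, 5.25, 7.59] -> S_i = -1.77 + 2.34*i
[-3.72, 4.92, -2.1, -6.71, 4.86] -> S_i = Random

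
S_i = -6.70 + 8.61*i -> [-6.7, 1.91, 10.52, 19.13, 27.74]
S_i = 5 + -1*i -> [5, 4, 3, 2, 1]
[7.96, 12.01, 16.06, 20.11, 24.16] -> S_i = 7.96 + 4.05*i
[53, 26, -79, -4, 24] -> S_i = Random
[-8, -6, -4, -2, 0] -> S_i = -8 + 2*i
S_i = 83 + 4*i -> [83, 87, 91, 95, 99]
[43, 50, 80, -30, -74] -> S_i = Random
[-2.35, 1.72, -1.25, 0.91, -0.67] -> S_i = -2.35*(-0.73)^i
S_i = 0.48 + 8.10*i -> [0.48, 8.58, 16.68, 24.78, 32.88]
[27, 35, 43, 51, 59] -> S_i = 27 + 8*i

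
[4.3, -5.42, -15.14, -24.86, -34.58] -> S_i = 4.30 + -9.72*i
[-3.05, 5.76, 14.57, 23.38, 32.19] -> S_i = -3.05 + 8.81*i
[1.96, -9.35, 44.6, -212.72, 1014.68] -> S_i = 1.96*(-4.77)^i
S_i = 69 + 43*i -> [69, 112, 155, 198, 241]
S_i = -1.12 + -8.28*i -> [-1.12, -9.4, -17.68, -25.96, -34.24]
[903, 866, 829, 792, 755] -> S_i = 903 + -37*i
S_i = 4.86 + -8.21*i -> [4.86, -3.35, -11.56, -19.77, -27.98]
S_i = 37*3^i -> [37, 111, 333, 999, 2997]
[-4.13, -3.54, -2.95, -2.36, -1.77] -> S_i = -4.13 + 0.59*i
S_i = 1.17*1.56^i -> [1.17, 1.83, 2.85, 4.44, 6.93]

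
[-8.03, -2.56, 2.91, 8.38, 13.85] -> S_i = -8.03 + 5.47*i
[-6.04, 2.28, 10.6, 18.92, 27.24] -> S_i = -6.04 + 8.32*i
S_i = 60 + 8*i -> [60, 68, 76, 84, 92]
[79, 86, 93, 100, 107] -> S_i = 79 + 7*i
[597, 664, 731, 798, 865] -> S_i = 597 + 67*i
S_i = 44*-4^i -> [44, -176, 704, -2816, 11264]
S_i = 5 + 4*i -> [5, 9, 13, 17, 21]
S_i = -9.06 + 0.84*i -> [-9.06, -8.22, -7.38, -6.54, -5.7]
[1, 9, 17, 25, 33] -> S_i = 1 + 8*i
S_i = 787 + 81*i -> [787, 868, 949, 1030, 1111]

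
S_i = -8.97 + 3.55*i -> [-8.97, -5.42, -1.87, 1.68, 5.23]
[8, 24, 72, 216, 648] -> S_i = 8*3^i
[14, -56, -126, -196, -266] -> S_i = 14 + -70*i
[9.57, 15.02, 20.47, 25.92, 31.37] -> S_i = 9.57 + 5.45*i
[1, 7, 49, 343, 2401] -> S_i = 1*7^i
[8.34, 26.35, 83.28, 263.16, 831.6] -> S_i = 8.34*3.16^i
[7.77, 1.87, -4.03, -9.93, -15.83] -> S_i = 7.77 + -5.90*i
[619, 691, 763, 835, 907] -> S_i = 619 + 72*i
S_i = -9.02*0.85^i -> [-9.02, -7.67, -6.52, -5.54, -4.71]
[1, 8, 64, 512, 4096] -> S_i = 1*8^i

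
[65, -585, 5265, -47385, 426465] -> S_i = 65*-9^i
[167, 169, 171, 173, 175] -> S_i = 167 + 2*i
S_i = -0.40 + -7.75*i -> [-0.4, -8.15, -15.9, -23.65, -31.4]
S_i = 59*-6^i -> [59, -354, 2124, -12744, 76464]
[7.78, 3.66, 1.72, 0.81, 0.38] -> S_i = 7.78*0.47^i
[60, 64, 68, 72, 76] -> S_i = 60 + 4*i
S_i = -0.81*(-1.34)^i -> [-0.81, 1.09, -1.45, 1.95, -2.61]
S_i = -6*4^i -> [-6, -24, -96, -384, -1536]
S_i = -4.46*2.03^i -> [-4.46, -9.05, -18.38, -37.31, -75.74]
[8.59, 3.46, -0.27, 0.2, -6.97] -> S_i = Random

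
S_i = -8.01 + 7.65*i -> [-8.01, -0.36, 7.29, 14.94, 22.59]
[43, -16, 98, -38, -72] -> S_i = Random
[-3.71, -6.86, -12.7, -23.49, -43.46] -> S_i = -3.71*1.85^i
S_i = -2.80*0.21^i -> [-2.8, -0.59, -0.12, -0.03, -0.01]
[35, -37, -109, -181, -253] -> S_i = 35 + -72*i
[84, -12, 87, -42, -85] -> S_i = Random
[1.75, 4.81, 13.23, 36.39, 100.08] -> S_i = 1.75*2.75^i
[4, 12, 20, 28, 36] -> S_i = 4 + 8*i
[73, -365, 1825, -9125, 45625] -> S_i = 73*-5^i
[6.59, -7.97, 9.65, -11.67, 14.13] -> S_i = 6.59*(-1.21)^i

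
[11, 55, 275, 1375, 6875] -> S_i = 11*5^i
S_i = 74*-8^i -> [74, -592, 4736, -37888, 303104]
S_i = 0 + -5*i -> [0, -5, -10, -15, -20]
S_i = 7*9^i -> [7, 63, 567, 5103, 45927]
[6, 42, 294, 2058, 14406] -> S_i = 6*7^i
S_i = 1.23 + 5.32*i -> [1.23, 6.55, 11.87, 17.19, 22.51]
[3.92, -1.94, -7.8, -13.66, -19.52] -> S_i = 3.92 + -5.86*i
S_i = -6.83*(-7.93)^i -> [-6.83, 54.16, -429.5, 3405.97, -27009.31]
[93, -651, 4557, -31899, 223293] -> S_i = 93*-7^i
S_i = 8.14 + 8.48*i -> [8.14, 16.62, 25.1, 33.58, 42.06]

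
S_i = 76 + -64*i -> [76, 12, -52, -116, -180]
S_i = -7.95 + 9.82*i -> [-7.95, 1.87, 11.69, 21.51, 31.33]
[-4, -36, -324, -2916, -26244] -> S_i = -4*9^i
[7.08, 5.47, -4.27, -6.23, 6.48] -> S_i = Random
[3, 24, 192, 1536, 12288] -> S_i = 3*8^i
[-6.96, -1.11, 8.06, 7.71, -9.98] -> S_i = Random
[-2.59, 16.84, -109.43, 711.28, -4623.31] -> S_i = -2.59*(-6.50)^i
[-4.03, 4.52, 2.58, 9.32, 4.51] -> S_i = Random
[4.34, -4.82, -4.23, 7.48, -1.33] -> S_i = Random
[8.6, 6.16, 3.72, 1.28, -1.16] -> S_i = 8.60 + -2.44*i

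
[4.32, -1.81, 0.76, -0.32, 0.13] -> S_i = 4.32*(-0.42)^i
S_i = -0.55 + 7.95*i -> [-0.55, 7.4, 15.35, 23.3, 31.25]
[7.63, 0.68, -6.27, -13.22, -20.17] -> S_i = 7.63 + -6.95*i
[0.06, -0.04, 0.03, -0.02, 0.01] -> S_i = 0.06*(-0.70)^i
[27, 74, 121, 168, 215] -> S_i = 27 + 47*i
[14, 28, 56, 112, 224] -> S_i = 14*2^i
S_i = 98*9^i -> [98, 882, 7938, 71442, 642978]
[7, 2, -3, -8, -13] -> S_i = 7 + -5*i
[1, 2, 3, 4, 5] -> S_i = 1 + 1*i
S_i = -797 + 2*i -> [-797, -795, -793, -791, -789]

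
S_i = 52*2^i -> [52, 104, 208, 416, 832]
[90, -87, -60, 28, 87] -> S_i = Random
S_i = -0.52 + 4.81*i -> [-0.52, 4.29, 9.1, 13.91, 18.72]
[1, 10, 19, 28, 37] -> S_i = 1 + 9*i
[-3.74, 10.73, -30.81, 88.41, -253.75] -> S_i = -3.74*(-2.87)^i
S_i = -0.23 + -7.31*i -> [-0.23, -7.54, -14.85, -22.16, -29.47]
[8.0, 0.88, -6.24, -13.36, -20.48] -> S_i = 8.00 + -7.12*i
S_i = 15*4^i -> [15, 60, 240, 960, 3840]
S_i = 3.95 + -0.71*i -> [3.95, 3.24, 2.53, 1.82, 1.11]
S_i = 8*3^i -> [8, 24, 72, 216, 648]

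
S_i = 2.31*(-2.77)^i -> [2.31, -6.4, 17.72, -49.1, 136.0]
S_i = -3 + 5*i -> [-3, 2, 7, 12, 17]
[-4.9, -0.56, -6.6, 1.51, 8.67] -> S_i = Random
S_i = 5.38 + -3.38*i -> [5.38, 2.0, -1.38, -4.76, -8.14]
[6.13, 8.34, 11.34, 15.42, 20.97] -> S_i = 6.13*1.36^i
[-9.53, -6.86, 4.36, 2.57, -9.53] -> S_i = Random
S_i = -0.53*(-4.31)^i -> [-0.53, 2.28, -9.85, 42.43, -182.89]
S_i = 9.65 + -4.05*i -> [9.65, 5.6, 1.55, -2.5, -6.55]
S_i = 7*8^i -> [7, 56, 448, 3584, 28672]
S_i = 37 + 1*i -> [37, 38, 39, 40, 41]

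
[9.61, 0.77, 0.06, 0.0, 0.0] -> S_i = 9.61*0.08^i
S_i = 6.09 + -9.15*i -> [6.09, -3.06, -12.21, -21.36, -30.51]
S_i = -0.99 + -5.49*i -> [-0.99, -6.48, -11.97, -17.46, -22.95]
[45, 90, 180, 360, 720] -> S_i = 45*2^i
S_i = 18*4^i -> [18, 72, 288, 1152, 4608]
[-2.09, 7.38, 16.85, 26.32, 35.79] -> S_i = -2.09 + 9.47*i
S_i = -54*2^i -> [-54, -108, -216, -432, -864]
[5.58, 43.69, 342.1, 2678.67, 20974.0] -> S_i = 5.58*7.83^i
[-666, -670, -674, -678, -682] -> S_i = -666 + -4*i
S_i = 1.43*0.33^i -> [1.43, 0.47, 0.16, 0.05, 0.02]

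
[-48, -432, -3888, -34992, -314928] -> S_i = -48*9^i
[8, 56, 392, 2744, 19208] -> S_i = 8*7^i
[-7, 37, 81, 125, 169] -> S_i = -7 + 44*i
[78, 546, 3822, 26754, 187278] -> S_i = 78*7^i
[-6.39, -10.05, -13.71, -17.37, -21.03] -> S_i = -6.39 + -3.66*i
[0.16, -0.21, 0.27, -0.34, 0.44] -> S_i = 0.16*(-1.29)^i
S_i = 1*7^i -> [1, 7, 49, 343, 2401]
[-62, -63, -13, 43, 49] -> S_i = Random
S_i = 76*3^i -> [76, 228, 684, 2052, 6156]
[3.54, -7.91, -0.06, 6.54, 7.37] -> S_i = Random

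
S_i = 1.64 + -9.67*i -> [1.64, -8.03, -17.7, -27.37, -37.04]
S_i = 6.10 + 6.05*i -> [6.1, 12.15, 18.2, 24.25, 30.3]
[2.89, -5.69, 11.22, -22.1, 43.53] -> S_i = 2.89*(-1.97)^i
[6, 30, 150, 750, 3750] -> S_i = 6*5^i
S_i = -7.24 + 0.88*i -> [-7.24, -6.36, -5.48, -4.6, -3.72]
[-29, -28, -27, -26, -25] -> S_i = -29 + 1*i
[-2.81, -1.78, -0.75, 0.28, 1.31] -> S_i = -2.81 + 1.03*i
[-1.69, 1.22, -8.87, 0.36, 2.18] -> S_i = Random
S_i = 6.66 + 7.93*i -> [6.66, 14.59, 22.52, 30.45, 38.38]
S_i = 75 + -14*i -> [75, 61, 47, 33, 19]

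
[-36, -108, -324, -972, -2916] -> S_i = -36*3^i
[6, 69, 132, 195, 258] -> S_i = 6 + 63*i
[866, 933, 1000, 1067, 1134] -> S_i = 866 + 67*i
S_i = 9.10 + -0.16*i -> [9.1, 8.94, 8.78, 8.62, 8.46]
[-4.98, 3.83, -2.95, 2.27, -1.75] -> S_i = -4.98*(-0.77)^i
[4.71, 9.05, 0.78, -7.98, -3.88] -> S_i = Random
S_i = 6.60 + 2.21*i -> [6.6, 8.81, 11.02, 13.23, 15.44]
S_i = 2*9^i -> [2, 18, 162, 1458, 13122]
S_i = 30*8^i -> [30, 240, 1920, 15360, 122880]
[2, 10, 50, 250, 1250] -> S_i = 2*5^i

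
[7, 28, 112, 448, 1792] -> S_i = 7*4^i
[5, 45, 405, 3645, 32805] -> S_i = 5*9^i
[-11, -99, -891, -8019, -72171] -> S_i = -11*9^i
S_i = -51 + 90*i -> [-51, 39, 129, 219, 309]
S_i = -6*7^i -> [-6, -42, -294, -2058, -14406]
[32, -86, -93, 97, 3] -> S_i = Random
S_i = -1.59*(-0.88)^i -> [-1.59, 1.4, -1.23, 1.08, -0.95]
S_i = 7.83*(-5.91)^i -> [7.83, -46.28, 273.49, -1616.31, 9552.38]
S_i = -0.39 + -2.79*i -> [-0.39, -3.18, -5.97, -8.76, -11.55]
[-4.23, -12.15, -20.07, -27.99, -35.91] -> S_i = -4.23 + -7.92*i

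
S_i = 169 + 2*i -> [169, 171, 173, 175, 177]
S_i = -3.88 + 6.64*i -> [-3.88, 2.76, 9.4, 16.04, 22.68]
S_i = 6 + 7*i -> [6, 13, 20, 27, 34]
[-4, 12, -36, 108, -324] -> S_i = -4*-3^i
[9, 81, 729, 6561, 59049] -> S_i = 9*9^i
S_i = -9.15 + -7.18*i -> [-9.15, -16.33, -23.51, -30.69, -37.87]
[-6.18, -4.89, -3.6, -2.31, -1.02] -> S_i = -6.18 + 1.29*i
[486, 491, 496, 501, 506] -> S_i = 486 + 5*i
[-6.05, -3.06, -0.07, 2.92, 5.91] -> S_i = -6.05 + 2.99*i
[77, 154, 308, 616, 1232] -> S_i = 77*2^i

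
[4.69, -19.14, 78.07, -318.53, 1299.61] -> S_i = 4.69*(-4.08)^i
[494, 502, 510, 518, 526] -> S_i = 494 + 8*i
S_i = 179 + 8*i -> [179, 187, 195, 203, 211]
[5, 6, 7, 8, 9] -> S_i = 5 + 1*i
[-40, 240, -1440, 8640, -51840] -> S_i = -40*-6^i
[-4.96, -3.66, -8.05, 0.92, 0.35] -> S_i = Random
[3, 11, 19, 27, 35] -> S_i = 3 + 8*i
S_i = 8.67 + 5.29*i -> [8.67, 13.96, 19.25, 24.54, 29.83]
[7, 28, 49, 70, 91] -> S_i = 7 + 21*i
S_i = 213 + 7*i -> [213, 220, 227, 234, 241]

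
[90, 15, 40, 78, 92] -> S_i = Random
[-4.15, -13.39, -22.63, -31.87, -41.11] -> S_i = -4.15 + -9.24*i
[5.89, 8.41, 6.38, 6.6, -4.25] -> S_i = Random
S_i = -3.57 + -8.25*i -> [-3.57, -11.82, -20.07, -28.32, -36.57]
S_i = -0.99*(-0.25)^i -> [-0.99, 0.25, -0.06, 0.02, -0.0]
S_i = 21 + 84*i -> [21, 105, 189, 273, 357]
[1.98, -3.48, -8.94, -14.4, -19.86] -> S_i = 1.98 + -5.46*i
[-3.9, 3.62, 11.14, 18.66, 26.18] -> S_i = -3.90 + 7.52*i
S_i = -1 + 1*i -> [-1, 0, 1, 2, 3]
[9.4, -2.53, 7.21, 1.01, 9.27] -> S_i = Random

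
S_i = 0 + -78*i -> [0, -78, -156, -234, -312]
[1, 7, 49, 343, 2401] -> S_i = 1*7^i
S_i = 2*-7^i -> [2, -14, 98, -686, 4802]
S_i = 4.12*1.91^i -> [4.12, 7.87, 15.03, 28.71, 54.83]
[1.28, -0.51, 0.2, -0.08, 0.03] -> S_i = 1.28*(-0.40)^i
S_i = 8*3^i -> [8, 24, 72, 216, 648]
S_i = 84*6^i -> [84, 504, 3024, 18144, 108864]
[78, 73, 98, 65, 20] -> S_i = Random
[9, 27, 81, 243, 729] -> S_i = 9*3^i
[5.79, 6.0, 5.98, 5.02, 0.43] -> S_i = Random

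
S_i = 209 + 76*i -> [209, 285, 361, 437, 513]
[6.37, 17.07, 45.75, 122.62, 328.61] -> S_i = 6.37*2.68^i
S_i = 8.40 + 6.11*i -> [8.4, 14.51, 20.62, 26.73, 32.84]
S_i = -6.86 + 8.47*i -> [-6.86, 1.61, 10.08, 18.55, 27.02]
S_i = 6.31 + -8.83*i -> [6.31, -2.52, -11.35, -20.18, -29.01]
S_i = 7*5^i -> [7, 35, 175, 875, 4375]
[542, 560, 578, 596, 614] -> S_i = 542 + 18*i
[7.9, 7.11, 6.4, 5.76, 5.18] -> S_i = 7.90*0.90^i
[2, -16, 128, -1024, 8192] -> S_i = 2*-8^i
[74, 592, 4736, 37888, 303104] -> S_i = 74*8^i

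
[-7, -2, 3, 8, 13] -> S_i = -7 + 5*i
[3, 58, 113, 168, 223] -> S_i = 3 + 55*i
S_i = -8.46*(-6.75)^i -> [-8.46, 57.1, -385.46, 2601.85, -17562.46]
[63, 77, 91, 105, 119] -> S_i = 63 + 14*i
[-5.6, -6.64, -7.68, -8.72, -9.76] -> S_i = -5.60 + -1.04*i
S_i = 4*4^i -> [4, 16, 64, 256, 1024]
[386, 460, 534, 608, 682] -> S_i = 386 + 74*i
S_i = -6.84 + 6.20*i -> [-6.84, -0.64, 5.56, 11.76, 17.96]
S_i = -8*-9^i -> [-8, 72, -648, 5832, -52488]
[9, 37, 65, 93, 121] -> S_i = 9 + 28*i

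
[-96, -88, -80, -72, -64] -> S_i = -96 + 8*i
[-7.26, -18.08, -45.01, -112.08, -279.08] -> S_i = -7.26*2.49^i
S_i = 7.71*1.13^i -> [7.71, 8.71, 9.84, 11.12, 12.57]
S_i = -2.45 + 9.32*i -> [-2.45, 6.87, 16.19, 25.51, 34.83]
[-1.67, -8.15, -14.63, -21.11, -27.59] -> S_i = -1.67 + -6.48*i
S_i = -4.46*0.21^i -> [-4.46, -0.94, -0.2, -0.04, -0.01]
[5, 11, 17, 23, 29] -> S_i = 5 + 6*i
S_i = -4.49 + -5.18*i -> [-4.49, -9.67, -14.85, -20.03, -25.21]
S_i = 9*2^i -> [9, 18, 36, 72, 144]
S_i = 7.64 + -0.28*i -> [7.64, 7.36, 7.08, 6.8, 6.52]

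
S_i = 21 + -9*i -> [21, 12, 3, -6, -15]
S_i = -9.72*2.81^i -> [-9.72, -27.31, -76.75, -215.67, -606.03]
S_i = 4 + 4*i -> [4, 8, 12, 16, 20]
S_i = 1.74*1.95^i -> [1.74, 3.39, 6.62, 12.9, 25.16]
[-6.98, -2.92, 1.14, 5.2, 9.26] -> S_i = -6.98 + 4.06*i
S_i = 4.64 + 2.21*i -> [4.64, 6.85, 9.06, 11.27, 13.48]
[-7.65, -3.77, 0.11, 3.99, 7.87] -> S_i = -7.65 + 3.88*i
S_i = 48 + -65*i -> [48, -17, -82, -147, -212]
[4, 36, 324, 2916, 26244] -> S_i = 4*9^i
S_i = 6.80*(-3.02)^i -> [6.8, -20.54, 62.02, -187.3, 565.64]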